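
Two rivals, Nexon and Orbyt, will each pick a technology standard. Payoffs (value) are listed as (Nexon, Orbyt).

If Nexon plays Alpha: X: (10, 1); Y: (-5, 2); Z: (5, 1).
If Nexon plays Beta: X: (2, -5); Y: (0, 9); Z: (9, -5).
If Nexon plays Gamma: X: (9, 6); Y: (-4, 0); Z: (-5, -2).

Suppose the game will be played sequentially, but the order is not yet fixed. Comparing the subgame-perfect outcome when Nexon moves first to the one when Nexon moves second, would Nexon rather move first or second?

If Nexon leads: Orbyt's best replies are Alpha→Y, Beta→Y, Gamma→X; Nexon's induced payoffs -5, 0, 9; outcome (Gamma, X), payoffs (9, 6).
If Orbyt leads: Nexon's best replies are X→Alpha, Y→Beta, Z→Beta; Orbyt's induced payoffs 1, 9, -5; outcome (Beta, Y), payoffs (0, 9).
Nexon gets 9 moving first and 0 moving second, so Nexon prefers to move first.

first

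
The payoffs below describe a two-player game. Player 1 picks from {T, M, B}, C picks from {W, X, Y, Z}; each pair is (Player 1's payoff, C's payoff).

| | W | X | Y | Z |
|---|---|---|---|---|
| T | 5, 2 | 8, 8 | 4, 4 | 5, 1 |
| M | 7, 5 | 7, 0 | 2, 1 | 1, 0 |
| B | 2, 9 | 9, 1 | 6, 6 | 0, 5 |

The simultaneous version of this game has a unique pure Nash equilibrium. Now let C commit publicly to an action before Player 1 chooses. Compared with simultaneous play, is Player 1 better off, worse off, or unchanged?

worse off

Solve by backward induction (C leads).
- W: BR = M, leader payoff 5.
- X: BR = B, leader payoff 1.
- Y: BR = B, leader payoff 6.
- Z: BR = T, leader payoff 1.
Maximizing over 5, 1, 6, 1, C chooses Y. Subgame-perfect outcome: (B, Y) with payoffs (6, 6).
For the simultaneous game, intersect best replies.
Player 1's best replies: W→M; X→B; Y→B; Z→T.
C's best replies: T→X; M→W; B→W.
Only (M, W) has each player best-responding; Nash payoffs (7, 5).
Player 1 earns 6 sequentially versus 7 at the Nash outcome: worse off.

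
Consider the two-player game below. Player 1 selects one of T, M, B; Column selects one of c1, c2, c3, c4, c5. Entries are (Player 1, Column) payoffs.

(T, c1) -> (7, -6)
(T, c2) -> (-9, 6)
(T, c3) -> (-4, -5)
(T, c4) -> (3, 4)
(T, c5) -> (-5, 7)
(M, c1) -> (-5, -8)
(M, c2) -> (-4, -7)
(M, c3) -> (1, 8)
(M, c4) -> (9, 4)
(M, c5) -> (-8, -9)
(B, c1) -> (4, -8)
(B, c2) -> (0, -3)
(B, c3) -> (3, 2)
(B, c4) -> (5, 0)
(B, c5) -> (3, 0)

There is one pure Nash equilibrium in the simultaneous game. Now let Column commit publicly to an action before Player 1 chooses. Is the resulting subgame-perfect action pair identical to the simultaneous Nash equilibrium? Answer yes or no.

no

Solve by backward induction (Column leads).
- c1: Player 1 compares 7, -5, 4 and picks T; Column would get -6.
- c2: Player 1 compares -9, -4, 0 and picks B; Column would get -3.
- c3: Player 1 compares -4, 1, 3 and picks B; Column would get 2.
- c4: Player 1 compares 3, 9, 5 and picks M; Column would get 4.
- c5: Player 1 compares -5, -8, 3 and picks B; Column would get 0.
Among -6, -3, 2, 4, 0, the best is 4 at c4. Subgame-perfect outcome: (M, c4) with payoffs (9, 4).
Under simultaneous play:
Player 1's best replies: c1→T; c2→B; c3→B; c4→M; c5→B.
Column's best replies: T→c5; M→c3; B→c3.
The unique mutual best reply is (B, c3), giving (3, 2).
Sequential outcome (M, c4) differs from the Nash profile (B, c3).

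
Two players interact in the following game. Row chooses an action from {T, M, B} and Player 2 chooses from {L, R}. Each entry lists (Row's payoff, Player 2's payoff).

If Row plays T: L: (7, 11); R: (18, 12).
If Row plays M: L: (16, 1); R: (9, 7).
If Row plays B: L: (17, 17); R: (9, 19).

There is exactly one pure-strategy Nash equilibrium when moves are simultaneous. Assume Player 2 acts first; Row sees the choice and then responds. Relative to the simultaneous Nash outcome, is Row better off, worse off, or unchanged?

worse off

Row best-responds to each possible Player 2 move:
- L → Row plays B (best of 7, 16, 17); Player 2 gets 17.
- R → Row plays T (best of 18, 9, 9); Player 2 gets 12.
Among 17, 12, the best is 17 at L. Subgame-perfect outcome: (B, L) with payoffs (17, 17).
For the simultaneous game, intersect best replies.
Row's best replies: L→B; R→T.
Player 2's best replies: T→R; M→R; B→R.
The unique mutual best reply is (T, R), giving (18, 12).
Row earns 17 sequentially versus 18 at the Nash outcome: worse off.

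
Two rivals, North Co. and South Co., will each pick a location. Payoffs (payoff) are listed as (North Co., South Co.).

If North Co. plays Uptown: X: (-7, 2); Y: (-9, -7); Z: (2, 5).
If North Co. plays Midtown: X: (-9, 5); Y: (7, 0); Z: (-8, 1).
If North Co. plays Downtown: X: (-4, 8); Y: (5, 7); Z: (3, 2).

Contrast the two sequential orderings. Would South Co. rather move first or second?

first

If North Co. leads: South Co.'s best replies are Uptown→Z, Midtown→X, Downtown→X; North Co.'s induced payoffs 2, -9, -4; outcome (Uptown, Z), payoffs (2, 5).
If South Co. leads: North Co.'s best replies are X→Downtown, Y→Midtown, Z→Downtown; South Co.'s induced payoffs 8, 0, 2; outcome (Downtown, X), payoffs (-4, 8).
South Co. gets 8 moving first and 5 moving second, so South Co. prefers to move first.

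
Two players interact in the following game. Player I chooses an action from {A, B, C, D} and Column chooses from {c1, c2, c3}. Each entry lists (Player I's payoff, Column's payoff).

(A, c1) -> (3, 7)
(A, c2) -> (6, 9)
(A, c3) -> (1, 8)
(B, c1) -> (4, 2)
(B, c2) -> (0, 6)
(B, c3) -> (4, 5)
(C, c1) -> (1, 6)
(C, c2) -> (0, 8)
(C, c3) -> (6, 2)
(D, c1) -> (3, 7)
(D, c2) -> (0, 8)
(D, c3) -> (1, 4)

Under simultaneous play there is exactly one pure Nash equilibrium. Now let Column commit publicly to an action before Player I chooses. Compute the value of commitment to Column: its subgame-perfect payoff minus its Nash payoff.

Player I best-responds to each possible Column move:
- c1 → Player I plays B (best of 3, 4, 1, 3); Column gets 2.
- c2 → Player I plays A (best of 6, 0, 0, 0); Column gets 9.
- c3 → Player I plays C (best of 1, 4, 6, 1); Column gets 2.
Maximizing over 2, 9, 2, Column chooses c2. Subgame-perfect outcome: (A, c2) with payoffs (6, 9).
Now find the simultaneous Nash equilibrium.
Player I's best replies: c1→B; c2→A; c3→C.
Column's best replies: A→c2; B→c2; C→c2; D→c2.
The unique mutual best reply is (A, c2), giving (6, 9).
Column's commitment gain: 9 − 9 = 0.

0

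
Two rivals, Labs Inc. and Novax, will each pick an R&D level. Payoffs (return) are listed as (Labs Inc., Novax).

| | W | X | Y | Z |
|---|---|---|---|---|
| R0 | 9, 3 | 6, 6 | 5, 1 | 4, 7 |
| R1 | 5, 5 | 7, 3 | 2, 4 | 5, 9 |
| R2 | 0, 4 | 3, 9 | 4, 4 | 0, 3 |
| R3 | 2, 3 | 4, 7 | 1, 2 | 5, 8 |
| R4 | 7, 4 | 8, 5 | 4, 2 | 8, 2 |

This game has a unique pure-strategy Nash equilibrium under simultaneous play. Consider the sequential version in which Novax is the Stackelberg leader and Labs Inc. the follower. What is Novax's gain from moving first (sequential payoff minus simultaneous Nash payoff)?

0

Work backward from Labs Inc.'s decision.
- W → Labs Inc. plays R0 (best of 9, 5, 0, 2, 7); Novax gets 3.
- X → Labs Inc. plays R4 (best of 6, 7, 3, 4, 8); Novax gets 5.
- Y → Labs Inc. plays R0 (best of 5, 2, 4, 1, 4); Novax gets 1.
- Z → Labs Inc. plays R4 (best of 4, 5, 0, 5, 8); Novax gets 2.
Maximizing over 3, 5, 1, 2, Novax chooses X. Subgame-perfect outcome: (R4, X) with payoffs (8, 5).
For the simultaneous game, intersect best replies.
Labs Inc.'s best replies: W→R0; X→R4; Y→R0; Z→R4.
Novax's best replies: R0→Z; R1→Z; R2→X; R3→Z; R4→X.
The unique mutual best reply is (R4, X), giving (8, 5).
Novax's commitment gain: 5 − 5 = 0.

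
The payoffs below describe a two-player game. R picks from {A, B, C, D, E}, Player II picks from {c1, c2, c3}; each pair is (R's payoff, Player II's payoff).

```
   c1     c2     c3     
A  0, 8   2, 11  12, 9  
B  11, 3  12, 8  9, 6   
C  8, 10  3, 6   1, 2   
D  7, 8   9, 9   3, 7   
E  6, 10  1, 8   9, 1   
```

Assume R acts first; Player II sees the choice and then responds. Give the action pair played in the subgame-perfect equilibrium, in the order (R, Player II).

(B, c2)

Player II best-responds to each possible R move:
- A: Player II compares 8, 11, 9 and picks c2; R would get 2.
- B: Player II compares 3, 8, 6 and picks c2; R would get 12.
- C: Player II compares 10, 6, 2 and picks c1; R would get 8.
- D: Player II compares 8, 9, 7 and picks c2; R would get 9.
- E: Player II compares 10, 8, 1 and picks c1; R would get 6.
R's induced payoffs are 2, 12, 8, 9, 6, so R commits to B. Subgame-perfect outcome: (B, c2) with payoffs (12, 8).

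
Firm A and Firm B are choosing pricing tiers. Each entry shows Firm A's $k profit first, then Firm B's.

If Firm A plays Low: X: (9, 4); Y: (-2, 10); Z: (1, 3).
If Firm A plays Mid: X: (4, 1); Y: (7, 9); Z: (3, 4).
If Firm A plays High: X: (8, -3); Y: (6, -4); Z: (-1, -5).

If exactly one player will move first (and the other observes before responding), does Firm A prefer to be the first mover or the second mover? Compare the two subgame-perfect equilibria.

If Firm A leads: Firm B's best replies are Low→Y, Mid→Y, High→X; Firm A's induced payoffs -2, 7, 8; outcome (High, X), payoffs (8, -3).
If Firm B leads: Firm A's best replies are X→Low, Y→Mid, Z→Mid; Firm B's induced payoffs 4, 9, 4; outcome (Mid, Y), payoffs (7, 9).
Firm A gets 8 moving first and 7 moving second, so Firm A prefers to move first.

first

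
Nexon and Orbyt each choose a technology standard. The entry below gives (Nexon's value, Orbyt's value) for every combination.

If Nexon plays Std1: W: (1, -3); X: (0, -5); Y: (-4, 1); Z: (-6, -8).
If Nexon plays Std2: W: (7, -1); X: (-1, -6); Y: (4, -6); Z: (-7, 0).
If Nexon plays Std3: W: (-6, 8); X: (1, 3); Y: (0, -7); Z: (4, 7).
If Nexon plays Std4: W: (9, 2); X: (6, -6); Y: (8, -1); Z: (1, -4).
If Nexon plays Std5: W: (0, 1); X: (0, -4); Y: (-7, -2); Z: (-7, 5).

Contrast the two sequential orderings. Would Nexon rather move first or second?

If Nexon leads: Orbyt's best replies are Std1→Y, Std2→Z, Std3→W, Std4→W, Std5→Z; Nexon's induced payoffs -4, -7, -6, 9, -7; outcome (Std4, W), payoffs (9, 2).
If Orbyt leads: Nexon's best replies are W→Std4, X→Std4, Y→Std4, Z→Std3; Orbyt's induced payoffs 2, -6, -1, 7; outcome (Std3, Z), payoffs (4, 7).
Nexon gets 9 moving first and 4 moving second, so Nexon prefers to move first.

first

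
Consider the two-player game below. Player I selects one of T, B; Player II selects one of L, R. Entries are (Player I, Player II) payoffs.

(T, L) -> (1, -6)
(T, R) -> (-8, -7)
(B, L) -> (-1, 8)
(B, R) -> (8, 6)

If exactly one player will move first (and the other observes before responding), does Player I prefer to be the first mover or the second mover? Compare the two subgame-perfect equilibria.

second

If Player I leads: Player II's best replies are T→L, B→L; Player I's induced payoffs 1, -1; outcome (T, L), payoffs (1, -6).
If Player II leads: Player I's best replies are L→T, R→B; Player II's induced payoffs -6, 6; outcome (B, R), payoffs (8, 6).
Player I gets 1 moving first and 8 moving second, so Player I prefers to move second.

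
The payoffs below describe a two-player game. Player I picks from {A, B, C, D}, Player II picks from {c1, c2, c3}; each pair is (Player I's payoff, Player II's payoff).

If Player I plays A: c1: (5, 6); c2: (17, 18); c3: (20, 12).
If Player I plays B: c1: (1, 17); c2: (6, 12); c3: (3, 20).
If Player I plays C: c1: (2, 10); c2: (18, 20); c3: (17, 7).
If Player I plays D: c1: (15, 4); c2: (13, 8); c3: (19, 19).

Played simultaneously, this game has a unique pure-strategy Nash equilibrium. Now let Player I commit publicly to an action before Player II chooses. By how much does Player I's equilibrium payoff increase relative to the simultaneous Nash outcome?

1

Backward induction with Player I moving first.
- A → Player II plays c2 (best of 6, 18, 12); Player I gets 17.
- B → Player II plays c3 (best of 17, 12, 20); Player I gets 3.
- C → Player II plays c2 (best of 10, 20, 7); Player I gets 18.
- D → Player II plays c3 (best of 4, 8, 19); Player I gets 19.
Among 17, 3, 18, 19, the best is 19 at D. Subgame-perfect outcome: (D, c3) with payoffs (19, 19).
Under simultaneous play:
Player I's best replies: c1→D; c2→C; c3→A.
Player II's best replies: A→c2; B→c3; C→c2; D→c3.
The unique mutual best reply is (C, c2), giving (18, 20).
Player I's commitment gain: 19 − 18 = 1.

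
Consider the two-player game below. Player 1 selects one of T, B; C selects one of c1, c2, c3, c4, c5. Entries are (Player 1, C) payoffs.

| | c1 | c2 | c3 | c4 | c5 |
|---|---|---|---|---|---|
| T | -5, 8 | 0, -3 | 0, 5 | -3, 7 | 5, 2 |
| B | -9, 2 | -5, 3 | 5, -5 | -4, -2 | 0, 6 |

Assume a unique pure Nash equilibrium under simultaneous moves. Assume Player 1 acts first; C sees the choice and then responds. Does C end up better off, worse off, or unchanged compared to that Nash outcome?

worse off

Backward induction with Player 1 moving first.
- T: BR = c1, leader payoff -5.
- B: BR = c5, leader payoff 0.
Among -5, 0, the best is 0 at B. Subgame-perfect outcome: (B, c5) with payoffs (0, 6).
For the simultaneous game, intersect best replies.
Player 1's best replies: c1→T; c2→T; c3→B; c4→T; c5→T.
C's best replies: T→c1; B→c5.
Only (T, c1) has each player best-responding; Nash payoffs (-5, 8).
C earns 6 sequentially versus 8 at the Nash outcome: worse off.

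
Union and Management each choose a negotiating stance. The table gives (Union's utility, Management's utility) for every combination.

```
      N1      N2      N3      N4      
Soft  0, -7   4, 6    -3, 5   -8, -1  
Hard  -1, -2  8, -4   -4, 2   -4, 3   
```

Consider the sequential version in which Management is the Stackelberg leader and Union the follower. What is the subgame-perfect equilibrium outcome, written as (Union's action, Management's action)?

(Soft, N3)

Work backward from Union's decision.
- N1: BR = Soft, leader payoff -7.
- N2: BR = Hard, leader payoff -4.
- N3: BR = Soft, leader payoff 5.
- N4: BR = Hard, leader payoff 3.
Management's induced payoffs are -7, -4, 5, 3, so Management commits to N3. Subgame-perfect outcome: (Soft, N3) with payoffs (-3, 5).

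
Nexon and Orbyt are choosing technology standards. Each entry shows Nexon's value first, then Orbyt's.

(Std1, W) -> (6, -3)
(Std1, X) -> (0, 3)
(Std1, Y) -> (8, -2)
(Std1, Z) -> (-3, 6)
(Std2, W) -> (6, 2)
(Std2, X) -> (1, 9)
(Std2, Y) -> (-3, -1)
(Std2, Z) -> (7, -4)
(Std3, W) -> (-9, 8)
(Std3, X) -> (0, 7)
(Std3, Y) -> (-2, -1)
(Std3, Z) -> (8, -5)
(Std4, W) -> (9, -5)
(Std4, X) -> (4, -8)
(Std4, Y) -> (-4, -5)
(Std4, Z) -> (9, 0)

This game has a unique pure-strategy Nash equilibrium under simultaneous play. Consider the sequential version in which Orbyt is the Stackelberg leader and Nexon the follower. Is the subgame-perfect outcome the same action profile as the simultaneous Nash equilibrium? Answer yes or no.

Work backward from Nexon's decision.
- W: Nexon compares 6, 6, -9, 9 and picks Std4; Orbyt would get -5.
- X: Nexon compares 0, 1, 0, 4 and picks Std4; Orbyt would get -8.
- Y: Nexon compares 8, -3, -2, -4 and picks Std1; Orbyt would get -2.
- Z: Nexon compares -3, 7, 8, 9 and picks Std4; Orbyt would get 0.
Maximizing over -5, -8, -2, 0, Orbyt chooses Z. Subgame-perfect outcome: (Std4, Z) with payoffs (9, 0).
Under simultaneous play:
Nexon's best replies: W→Std4; X→Std4; Y→Std1; Z→Std4.
Orbyt's best replies: Std1→Z; Std2→X; Std3→W; Std4→Z.
The unique mutual best reply is (Std4, Z), giving (9, 0).
Sequential outcome (Std4, Z) coincides with the Nash profile (Std4, Z).

yes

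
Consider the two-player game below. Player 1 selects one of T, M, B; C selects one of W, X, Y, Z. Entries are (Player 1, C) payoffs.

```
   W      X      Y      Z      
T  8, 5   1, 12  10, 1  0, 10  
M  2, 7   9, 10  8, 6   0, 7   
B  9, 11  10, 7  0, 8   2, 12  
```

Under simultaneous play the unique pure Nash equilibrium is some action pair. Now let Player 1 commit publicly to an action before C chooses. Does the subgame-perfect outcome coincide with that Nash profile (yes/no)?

no

C best-responds to each possible Player 1 move:
- T: BR = X, leader payoff 1.
- M: BR = X, leader payoff 9.
- B: BR = Z, leader payoff 2.
Player 1's induced payoffs are 1, 9, 2, so Player 1 commits to M. Subgame-perfect outcome: (M, X) with payoffs (9, 10).
Now find the simultaneous Nash equilibrium.
Player 1's best replies: W→B; X→B; Y→T; Z→B.
C's best replies: T→X; M→X; B→Z.
Only (B, Z) has each player best-responding; Nash payoffs (2, 12).
Sequential outcome (M, X) differs from the Nash profile (B, Z).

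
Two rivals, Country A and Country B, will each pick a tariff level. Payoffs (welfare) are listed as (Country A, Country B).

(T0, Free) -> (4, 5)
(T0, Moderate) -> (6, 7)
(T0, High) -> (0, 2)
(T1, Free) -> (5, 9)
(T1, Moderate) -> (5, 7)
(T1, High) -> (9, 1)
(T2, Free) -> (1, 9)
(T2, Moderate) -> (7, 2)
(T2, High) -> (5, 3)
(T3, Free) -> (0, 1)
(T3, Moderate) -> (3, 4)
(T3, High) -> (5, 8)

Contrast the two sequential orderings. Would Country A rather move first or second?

first

If Country A leads: Country B's best replies are T0→Moderate, T1→Free, T2→Free, T3→High; Country A's induced payoffs 6, 5, 1, 5; outcome (T0, Moderate), payoffs (6, 7).
If Country B leads: Country A's best replies are Free→T1, Moderate→T2, High→T1; Country B's induced payoffs 9, 2, 1; outcome (T1, Free), payoffs (5, 9).
Country A gets 6 moving first and 5 moving second, so Country A prefers to move first.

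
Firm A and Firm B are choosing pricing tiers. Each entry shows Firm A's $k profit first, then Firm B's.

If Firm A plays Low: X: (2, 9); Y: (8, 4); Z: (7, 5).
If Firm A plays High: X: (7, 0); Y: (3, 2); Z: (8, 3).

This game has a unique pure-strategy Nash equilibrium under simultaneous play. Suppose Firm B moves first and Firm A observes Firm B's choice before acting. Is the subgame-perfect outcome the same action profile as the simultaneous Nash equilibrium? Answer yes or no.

no

Work backward from Firm A's decision.
- X: BR = High, leader payoff 0.
- Y: BR = Low, leader payoff 4.
- Z: BR = High, leader payoff 3.
Maximizing over 0, 4, 3, Firm B chooses Y. Subgame-perfect outcome: (Low, Y) with payoffs (8, 4).
For the simultaneous game, intersect best replies.
Firm A's best replies: X→High; Y→Low; Z→High.
Firm B's best replies: Low→X; High→Z.
The unique mutual best reply is (High, Z), giving (8, 3).
Sequential outcome (Low, Y) differs from the Nash profile (High, Z).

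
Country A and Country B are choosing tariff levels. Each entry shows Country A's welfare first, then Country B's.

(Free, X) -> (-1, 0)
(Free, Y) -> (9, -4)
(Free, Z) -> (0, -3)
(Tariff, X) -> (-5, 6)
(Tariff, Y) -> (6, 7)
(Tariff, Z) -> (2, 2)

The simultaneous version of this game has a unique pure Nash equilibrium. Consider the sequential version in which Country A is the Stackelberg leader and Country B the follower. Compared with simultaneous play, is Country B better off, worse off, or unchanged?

Backward induction with Country A moving first.
- Free → Country B plays X (best of 0, -4, -3); Country A gets -1.
- Tariff → Country B plays Y (best of 6, 7, 2); Country A gets 6.
Among -1, 6, the best is 6 at Tariff. Subgame-perfect outcome: (Tariff, Y) with payoffs (6, 7).
For the simultaneous game, intersect best replies.
Country A's best replies: X→Free; Y→Free; Z→Tariff.
Country B's best replies: Free→X; Tariff→Y.
The unique mutual best reply is (Free, X), giving (-1, 0).
Country B earns 7 sequentially versus 0 at the Nash outcome: better off.

better off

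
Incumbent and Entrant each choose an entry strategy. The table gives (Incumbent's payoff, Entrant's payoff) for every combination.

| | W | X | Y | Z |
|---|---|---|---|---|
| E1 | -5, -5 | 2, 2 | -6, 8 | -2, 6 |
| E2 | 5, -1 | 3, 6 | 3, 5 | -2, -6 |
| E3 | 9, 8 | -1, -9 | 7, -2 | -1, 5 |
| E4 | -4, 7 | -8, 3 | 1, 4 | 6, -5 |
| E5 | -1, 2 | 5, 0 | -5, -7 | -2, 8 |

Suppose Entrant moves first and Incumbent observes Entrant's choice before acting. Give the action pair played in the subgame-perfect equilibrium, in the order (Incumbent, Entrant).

(E3, W)

Solve by backward induction (Entrant leads).
- W → Incumbent plays E3 (best of -5, 5, 9, -4, -1); Entrant gets 8.
- X → Incumbent plays E5 (best of 2, 3, -1, -8, 5); Entrant gets 0.
- Y → Incumbent plays E3 (best of -6, 3, 7, 1, -5); Entrant gets -2.
- Z → Incumbent plays E4 (best of -2, -2, -1, 6, -2); Entrant gets -5.
Entrant's induced payoffs are 8, 0, -2, -5, so Entrant commits to W. Subgame-perfect outcome: (E3, W) with payoffs (9, 8).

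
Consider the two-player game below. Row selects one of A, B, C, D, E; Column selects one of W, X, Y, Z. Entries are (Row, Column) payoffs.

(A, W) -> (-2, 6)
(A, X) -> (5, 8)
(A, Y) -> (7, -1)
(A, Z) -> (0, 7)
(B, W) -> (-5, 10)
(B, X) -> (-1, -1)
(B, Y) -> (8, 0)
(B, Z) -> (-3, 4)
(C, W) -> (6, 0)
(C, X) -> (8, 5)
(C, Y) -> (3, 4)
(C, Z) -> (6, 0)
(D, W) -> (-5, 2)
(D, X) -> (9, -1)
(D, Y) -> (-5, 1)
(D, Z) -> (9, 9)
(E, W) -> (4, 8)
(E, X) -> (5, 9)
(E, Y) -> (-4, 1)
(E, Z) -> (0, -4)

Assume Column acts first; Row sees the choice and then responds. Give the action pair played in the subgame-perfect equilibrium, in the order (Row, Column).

Backward induction with Column moving first.
- W → Row plays C (best of -2, -5, 6, -5, 4); Column gets 0.
- X → Row plays D (best of 5, -1, 8, 9, 5); Column gets -1.
- Y → Row plays B (best of 7, 8, 3, -5, -4); Column gets 0.
- Z → Row plays D (best of 0, -3, 6, 9, 0); Column gets 9.
Maximizing over 0, -1, 0, 9, Column chooses Z. Subgame-perfect outcome: (D, Z) with payoffs (9, 9).

(D, Z)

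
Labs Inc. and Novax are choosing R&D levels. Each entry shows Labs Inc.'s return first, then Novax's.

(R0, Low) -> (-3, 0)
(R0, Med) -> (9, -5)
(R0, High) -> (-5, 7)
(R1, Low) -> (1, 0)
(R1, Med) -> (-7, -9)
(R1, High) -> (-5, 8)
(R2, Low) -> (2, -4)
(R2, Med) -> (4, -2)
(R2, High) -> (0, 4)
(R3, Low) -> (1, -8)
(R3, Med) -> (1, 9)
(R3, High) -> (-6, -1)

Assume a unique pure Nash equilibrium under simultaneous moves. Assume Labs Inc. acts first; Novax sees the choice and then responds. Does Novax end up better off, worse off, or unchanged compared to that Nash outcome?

better off

Work backward from Novax's decision.
- R0: Novax compares 0, -5, 7 and picks High; Labs Inc. would get -5.
- R1: Novax compares 0, -9, 8 and picks High; Labs Inc. would get -5.
- R2: Novax compares -4, -2, 4 and picks High; Labs Inc. would get 0.
- R3: Novax compares -8, 9, -1 and picks Med; Labs Inc. would get 1.
Maximizing over -5, -5, 0, 1, Labs Inc. chooses R3. Subgame-perfect outcome: (R3, Med) with payoffs (1, 9).
For the simultaneous game, intersect best replies.
Labs Inc.'s best replies: Low→R2; Med→R0; High→R2.
Novax's best replies: R0→High; R1→High; R2→High; R3→Med.
The unique mutual best reply is (R2, High), giving (0, 4).
Novax earns 9 sequentially versus 4 at the Nash outcome: better off.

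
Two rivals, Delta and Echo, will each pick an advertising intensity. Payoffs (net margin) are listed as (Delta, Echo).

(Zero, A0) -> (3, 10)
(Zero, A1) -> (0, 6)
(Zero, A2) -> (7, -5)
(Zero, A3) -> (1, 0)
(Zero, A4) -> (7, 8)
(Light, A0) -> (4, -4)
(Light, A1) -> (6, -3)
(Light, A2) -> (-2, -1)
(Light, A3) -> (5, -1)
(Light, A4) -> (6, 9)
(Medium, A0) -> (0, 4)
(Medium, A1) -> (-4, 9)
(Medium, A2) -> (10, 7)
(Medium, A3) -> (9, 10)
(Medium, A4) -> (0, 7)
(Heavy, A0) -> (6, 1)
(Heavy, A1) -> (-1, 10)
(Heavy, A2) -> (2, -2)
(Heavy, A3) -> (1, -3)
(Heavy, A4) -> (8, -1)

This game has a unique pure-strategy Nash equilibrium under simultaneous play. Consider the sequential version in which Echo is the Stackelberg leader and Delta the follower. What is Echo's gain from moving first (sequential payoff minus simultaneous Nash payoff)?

Work backward from Delta's decision.
- A0 → Delta plays Heavy (best of 3, 4, 0, 6); Echo gets 1.
- A1 → Delta plays Light (best of 0, 6, -4, -1); Echo gets -3.
- A2 → Delta plays Medium (best of 7, -2, 10, 2); Echo gets 7.
- A3 → Delta plays Medium (best of 1, 5, 9, 1); Echo gets 10.
- A4 → Delta plays Heavy (best of 7, 6, 0, 8); Echo gets -1.
Among 1, -3, 7, 10, -1, the best is 10 at A3. Subgame-perfect outcome: (Medium, A3) with payoffs (9, 10).
Now find the simultaneous Nash equilibrium.
Delta's best replies: A0→Heavy; A1→Light; A2→Medium; A3→Medium; A4→Heavy.
Echo's best replies: Zero→A0; Light→A4; Medium→A3; Heavy→A1.
The unique mutual best reply is (Medium, A3), giving (9, 10).
Echo's commitment gain: 10 − 10 = 0.

0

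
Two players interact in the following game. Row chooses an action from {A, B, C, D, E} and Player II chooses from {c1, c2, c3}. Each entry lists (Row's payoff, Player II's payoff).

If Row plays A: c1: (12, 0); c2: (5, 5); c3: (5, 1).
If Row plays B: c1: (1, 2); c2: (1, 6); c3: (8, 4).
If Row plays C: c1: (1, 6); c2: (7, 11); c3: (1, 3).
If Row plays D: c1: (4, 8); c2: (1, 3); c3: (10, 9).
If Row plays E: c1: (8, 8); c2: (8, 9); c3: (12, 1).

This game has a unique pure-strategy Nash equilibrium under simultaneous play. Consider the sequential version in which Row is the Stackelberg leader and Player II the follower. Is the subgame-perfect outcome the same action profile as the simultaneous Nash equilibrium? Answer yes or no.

no

Work backward from Player II's decision.
- A → Player II plays c2 (best of 0, 5, 1); Row gets 5.
- B → Player II plays c2 (best of 2, 6, 4); Row gets 1.
- C → Player II plays c2 (best of 6, 11, 3); Row gets 7.
- D → Player II plays c3 (best of 8, 3, 9); Row gets 10.
- E → Player II plays c2 (best of 8, 9, 1); Row gets 8.
Maximizing over 5, 1, 7, 10, 8, Row chooses D. Subgame-perfect outcome: (D, c3) with payoffs (10, 9).
Under simultaneous play:
Row's best replies: c1→A; c2→E; c3→E.
Player II's best replies: A→c2; B→c2; C→c2; D→c3; E→c2.
The unique mutual best reply is (E, c2), giving (8, 9).
Sequential outcome (D, c3) differs from the Nash profile (E, c2).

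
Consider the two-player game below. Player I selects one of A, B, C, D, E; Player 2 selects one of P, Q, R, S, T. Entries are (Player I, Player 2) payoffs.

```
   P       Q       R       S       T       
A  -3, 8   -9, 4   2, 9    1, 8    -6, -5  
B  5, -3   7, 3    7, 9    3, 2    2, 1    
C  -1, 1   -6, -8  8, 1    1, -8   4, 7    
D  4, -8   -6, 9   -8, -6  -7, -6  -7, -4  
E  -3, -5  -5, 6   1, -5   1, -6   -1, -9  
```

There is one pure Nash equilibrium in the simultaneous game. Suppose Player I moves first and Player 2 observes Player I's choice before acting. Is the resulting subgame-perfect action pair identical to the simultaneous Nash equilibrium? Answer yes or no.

no

Solve by backward induction (Player I leads).
- A: Player 2 compares 8, 4, 9, 8, -5 and picks R; Player I would get 2.
- B: Player 2 compares -3, 3, 9, 2, 1 and picks R; Player I would get 7.
- C: Player 2 compares 1, -8, 1, -8, 7 and picks T; Player I would get 4.
- D: Player 2 compares -8, 9, -6, -6, -4 and picks Q; Player I would get -6.
- E: Player 2 compares -5, 6, -5, -6, -9 and picks Q; Player I would get -5.
Maximizing over 2, 7, 4, -6, -5, Player I chooses B. Subgame-perfect outcome: (B, R) with payoffs (7, 9).
Now find the simultaneous Nash equilibrium.
Player I's best replies: P→B; Q→B; R→C; S→B; T→C.
Player 2's best replies: A→R; B→R; C→T; D→Q; E→Q.
The unique mutual best reply is (C, T), giving (4, 7).
Sequential outcome (B, R) differs from the Nash profile (C, T).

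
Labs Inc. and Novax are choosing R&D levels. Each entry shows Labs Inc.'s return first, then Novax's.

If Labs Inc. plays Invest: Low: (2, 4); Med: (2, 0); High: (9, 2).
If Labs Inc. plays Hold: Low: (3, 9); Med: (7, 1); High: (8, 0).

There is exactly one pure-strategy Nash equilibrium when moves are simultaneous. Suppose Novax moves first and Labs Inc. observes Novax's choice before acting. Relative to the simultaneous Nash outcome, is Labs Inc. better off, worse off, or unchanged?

Backward induction with Novax moving first.
- Low: BR = Hold, leader payoff 9.
- Med: BR = Hold, leader payoff 1.
- High: BR = Invest, leader payoff 2.
Among 9, 1, 2, the best is 9 at Low. Subgame-perfect outcome: (Hold, Low) with payoffs (3, 9).
For the simultaneous game, intersect best replies.
Labs Inc.'s best replies: Low→Hold; Med→Hold; High→Invest.
Novax's best replies: Invest→Low; Hold→Low.
Only (Hold, Low) has each player best-responding; Nash payoffs (3, 9).
Labs Inc. earns 3 sequentially versus 3 at the Nash outcome: unchanged.

unchanged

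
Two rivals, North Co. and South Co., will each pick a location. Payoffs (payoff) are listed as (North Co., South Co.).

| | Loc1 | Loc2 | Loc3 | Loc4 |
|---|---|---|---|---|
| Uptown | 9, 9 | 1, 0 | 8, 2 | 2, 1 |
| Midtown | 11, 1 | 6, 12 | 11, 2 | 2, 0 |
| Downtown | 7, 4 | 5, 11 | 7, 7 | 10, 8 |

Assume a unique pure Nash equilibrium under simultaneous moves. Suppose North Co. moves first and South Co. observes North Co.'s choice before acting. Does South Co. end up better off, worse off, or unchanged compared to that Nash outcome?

Backward induction with North Co. moving first.
- Uptown → South Co. plays Loc1 (best of 9, 0, 2, 1); North Co. gets 9.
- Midtown → South Co. plays Loc2 (best of 1, 12, 2, 0); North Co. gets 6.
- Downtown → South Co. plays Loc2 (best of 4, 11, 7, 8); North Co. gets 5.
Among 9, 6, 5, the best is 9 at Uptown. Subgame-perfect outcome: (Uptown, Loc1) with payoffs (9, 9).
Now find the simultaneous Nash equilibrium.
North Co.'s best replies: Loc1→Midtown; Loc2→Midtown; Loc3→Midtown; Loc4→Downtown.
South Co.'s best replies: Uptown→Loc1; Midtown→Loc2; Downtown→Loc2.
Only (Midtown, Loc2) has each player best-responding; Nash payoffs (6, 12).
South Co. earns 9 sequentially versus 12 at the Nash outcome: worse off.

worse off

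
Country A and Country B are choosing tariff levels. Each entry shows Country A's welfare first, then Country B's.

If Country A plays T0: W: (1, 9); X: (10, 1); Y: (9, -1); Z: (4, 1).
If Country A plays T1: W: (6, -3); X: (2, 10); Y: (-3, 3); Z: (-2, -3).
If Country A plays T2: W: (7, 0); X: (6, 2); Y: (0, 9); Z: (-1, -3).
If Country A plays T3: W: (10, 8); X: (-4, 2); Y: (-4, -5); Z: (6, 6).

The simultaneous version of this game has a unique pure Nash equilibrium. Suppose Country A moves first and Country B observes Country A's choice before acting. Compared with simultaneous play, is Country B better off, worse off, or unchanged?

Solve by backward induction (Country A leads).
- T0: Country B compares 9, 1, -1, 1 and picks W; Country A would get 1.
- T1: Country B compares -3, 10, 3, -3 and picks X; Country A would get 2.
- T2: Country B compares 0, 2, 9, -3 and picks Y; Country A would get 0.
- T3: Country B compares 8, 2, -5, 6 and picks W; Country A would get 10.
Among 1, 2, 0, 10, the best is 10 at T3. Subgame-perfect outcome: (T3, W) with payoffs (10, 8).
For the simultaneous game, intersect best replies.
Country A's best replies: W→T3; X→T0; Y→T0; Z→T3.
Country B's best replies: T0→W; T1→X; T2→Y; T3→W.
Only (T3, W) has each player best-responding; Nash payoffs (10, 8).
Country B earns 8 sequentially versus 8 at the Nash outcome: unchanged.

unchanged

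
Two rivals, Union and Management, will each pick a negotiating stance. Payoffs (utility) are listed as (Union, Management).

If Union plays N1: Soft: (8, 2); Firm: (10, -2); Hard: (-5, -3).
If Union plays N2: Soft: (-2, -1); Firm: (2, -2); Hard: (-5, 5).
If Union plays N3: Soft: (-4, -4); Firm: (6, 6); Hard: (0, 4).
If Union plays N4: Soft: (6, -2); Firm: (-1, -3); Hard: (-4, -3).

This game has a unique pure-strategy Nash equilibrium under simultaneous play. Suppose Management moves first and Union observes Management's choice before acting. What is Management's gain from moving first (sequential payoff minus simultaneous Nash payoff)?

Union best-responds to each possible Management move:
- Soft: Union compares 8, -2, -4, 6 and picks N1; Management would get 2.
- Firm: Union compares 10, 2, 6, -1 and picks N1; Management would get -2.
- Hard: Union compares -5, -5, 0, -4 and picks N3; Management would get 4.
Maximizing over 2, -2, 4, Management chooses Hard. Subgame-perfect outcome: (N3, Hard) with payoffs (0, 4).
Now find the simultaneous Nash equilibrium.
Union's best replies: Soft→N1; Firm→N1; Hard→N3.
Management's best replies: N1→Soft; N2→Hard; N3→Firm; N4→Soft.
Only (N1, Soft) has each player best-responding; Nash payoffs (8, 2).
Management's commitment gain: 4 − 2 = 2.

2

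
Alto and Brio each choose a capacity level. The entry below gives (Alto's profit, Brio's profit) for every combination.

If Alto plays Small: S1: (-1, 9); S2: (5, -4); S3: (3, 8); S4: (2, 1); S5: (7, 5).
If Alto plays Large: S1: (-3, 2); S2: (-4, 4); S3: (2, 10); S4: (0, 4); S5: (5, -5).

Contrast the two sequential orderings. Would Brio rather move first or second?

second

If Alto leads: Brio's best replies are Small→S1, Large→S3; Alto's induced payoffs -1, 2; outcome (Large, S3), payoffs (2, 10).
If Brio leads: Alto's best replies are S1→Small, S2→Small, S3→Small, S4→Small, S5→Small; Brio's induced payoffs 9, -4, 8, 1, 5; outcome (Small, S1), payoffs (-1, 9).
Brio gets 9 moving first and 10 moving second, so Brio prefers to move second.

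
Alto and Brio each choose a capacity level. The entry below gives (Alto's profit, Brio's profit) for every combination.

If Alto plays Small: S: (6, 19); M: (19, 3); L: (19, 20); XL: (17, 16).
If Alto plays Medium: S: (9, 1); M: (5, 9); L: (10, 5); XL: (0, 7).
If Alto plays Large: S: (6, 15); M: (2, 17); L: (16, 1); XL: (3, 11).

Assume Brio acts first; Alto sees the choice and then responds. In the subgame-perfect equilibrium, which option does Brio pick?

L

Work backward from Alto's decision.
- S → Alto plays Medium (best of 6, 9, 6); Brio gets 1.
- M → Alto plays Small (best of 19, 5, 2); Brio gets 3.
- L → Alto plays Small (best of 19, 10, 16); Brio gets 20.
- XL → Alto plays Small (best of 17, 0, 3); Brio gets 16.
Maximizing over 1, 3, 20, 16, Brio chooses L. Subgame-perfect outcome: (Small, L) with payoffs (19, 20).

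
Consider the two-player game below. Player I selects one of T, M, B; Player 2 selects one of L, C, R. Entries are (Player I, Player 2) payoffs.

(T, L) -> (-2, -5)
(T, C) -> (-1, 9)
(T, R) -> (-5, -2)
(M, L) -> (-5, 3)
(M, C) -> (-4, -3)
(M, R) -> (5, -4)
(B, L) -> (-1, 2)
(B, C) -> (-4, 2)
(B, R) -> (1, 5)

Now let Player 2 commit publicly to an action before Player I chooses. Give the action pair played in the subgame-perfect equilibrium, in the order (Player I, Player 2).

(T, C)

Backward induction with Player 2 moving first.
- L: BR = B, leader payoff 2.
- C: BR = T, leader payoff 9.
- R: BR = M, leader payoff -4.
Player 2's induced payoffs are 2, 9, -4, so Player 2 commits to C. Subgame-perfect outcome: (T, C) with payoffs (-1, 9).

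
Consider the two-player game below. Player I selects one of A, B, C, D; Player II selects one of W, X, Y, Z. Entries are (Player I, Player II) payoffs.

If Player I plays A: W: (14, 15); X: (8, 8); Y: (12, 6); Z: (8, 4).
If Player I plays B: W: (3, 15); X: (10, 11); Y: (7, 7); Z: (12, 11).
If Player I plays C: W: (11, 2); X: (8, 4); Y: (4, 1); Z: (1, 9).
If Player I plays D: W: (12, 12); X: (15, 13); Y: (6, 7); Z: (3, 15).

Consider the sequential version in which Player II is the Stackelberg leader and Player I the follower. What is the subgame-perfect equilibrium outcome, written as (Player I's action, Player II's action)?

Work backward from Player I's decision.
- W: Player I compares 14, 3, 11, 12 and picks A; Player II would get 15.
- X: Player I compares 8, 10, 8, 15 and picks D; Player II would get 13.
- Y: Player I compares 12, 7, 4, 6 and picks A; Player II would get 6.
- Z: Player I compares 8, 12, 1, 3 and picks B; Player II would get 11.
Among 15, 13, 6, 11, the best is 15 at W. Subgame-perfect outcome: (A, W) with payoffs (14, 15).

(A, W)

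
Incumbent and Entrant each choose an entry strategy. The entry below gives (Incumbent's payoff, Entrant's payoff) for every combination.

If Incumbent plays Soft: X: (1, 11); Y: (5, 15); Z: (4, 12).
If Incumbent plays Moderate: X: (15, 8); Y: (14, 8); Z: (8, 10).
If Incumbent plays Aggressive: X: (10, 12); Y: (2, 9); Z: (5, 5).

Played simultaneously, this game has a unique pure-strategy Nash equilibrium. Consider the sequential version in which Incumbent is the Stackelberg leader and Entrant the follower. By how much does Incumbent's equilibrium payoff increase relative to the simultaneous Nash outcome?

Solve by backward induction (Incumbent leads).
- Soft: BR = Y, leader payoff 5.
- Moderate: BR = Z, leader payoff 8.
- Aggressive: BR = X, leader payoff 10.
Among 5, 8, 10, the best is 10 at Aggressive. Subgame-perfect outcome: (Aggressive, X) with payoffs (10, 12).
Now find the simultaneous Nash equilibrium.
Incumbent's best replies: X→Moderate; Y→Moderate; Z→Moderate.
Entrant's best replies: Soft→Y; Moderate→Z; Aggressive→X.
Only (Moderate, Z) has each player best-responding; Nash payoffs (8, 10).
Incumbent's commitment gain: 10 − 8 = 2.

2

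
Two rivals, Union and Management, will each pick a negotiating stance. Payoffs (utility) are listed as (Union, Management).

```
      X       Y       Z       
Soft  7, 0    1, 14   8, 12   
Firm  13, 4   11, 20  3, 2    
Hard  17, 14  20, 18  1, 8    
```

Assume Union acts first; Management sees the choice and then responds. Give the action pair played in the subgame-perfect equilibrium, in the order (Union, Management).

(Hard, Y)

Work backward from Management's decision.
- Soft: Management compares 0, 14, 12 and picks Y; Union would get 1.
- Firm: Management compares 4, 20, 2 and picks Y; Union would get 11.
- Hard: Management compares 14, 18, 8 and picks Y; Union would get 20.
Among 1, 11, 20, the best is 20 at Hard. Subgame-perfect outcome: (Hard, Y) with payoffs (20, 18).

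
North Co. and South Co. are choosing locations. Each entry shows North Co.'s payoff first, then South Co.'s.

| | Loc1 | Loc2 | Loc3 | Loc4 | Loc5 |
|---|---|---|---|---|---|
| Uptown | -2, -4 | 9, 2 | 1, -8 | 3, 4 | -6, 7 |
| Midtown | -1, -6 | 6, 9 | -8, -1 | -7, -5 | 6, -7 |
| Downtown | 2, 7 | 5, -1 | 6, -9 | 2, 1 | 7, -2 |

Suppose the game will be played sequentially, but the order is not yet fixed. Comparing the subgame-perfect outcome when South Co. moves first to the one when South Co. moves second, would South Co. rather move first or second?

If North Co. leads: South Co.'s best replies are Uptown→Loc5, Midtown→Loc2, Downtown→Loc1; North Co.'s induced payoffs -6, 6, 2; outcome (Midtown, Loc2), payoffs (6, 9).
If South Co. leads: North Co.'s best replies are Loc1→Downtown, Loc2→Uptown, Loc3→Downtown, Loc4→Uptown, Loc5→Downtown; South Co.'s induced payoffs 7, 2, -9, 4, -2; outcome (Downtown, Loc1), payoffs (2, 7).
South Co. gets 7 moving first and 9 moving second, so South Co. prefers to move second.

second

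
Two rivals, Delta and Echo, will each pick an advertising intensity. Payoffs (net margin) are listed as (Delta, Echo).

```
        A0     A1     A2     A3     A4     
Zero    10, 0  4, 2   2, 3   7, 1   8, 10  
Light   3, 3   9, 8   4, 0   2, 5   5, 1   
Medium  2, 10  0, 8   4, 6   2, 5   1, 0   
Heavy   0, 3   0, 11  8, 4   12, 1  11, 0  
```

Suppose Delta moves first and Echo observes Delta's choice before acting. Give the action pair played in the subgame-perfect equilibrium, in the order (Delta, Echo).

Solve by backward induction (Delta leads).
- Zero → Echo plays A4 (best of 0, 2, 3, 1, 10); Delta gets 8.
- Light → Echo plays A1 (best of 3, 8, 0, 5, 1); Delta gets 9.
- Medium → Echo plays A0 (best of 10, 8, 6, 5, 0); Delta gets 2.
- Heavy → Echo plays A1 (best of 3, 11, 4, 1, 0); Delta gets 0.
Among 8, 9, 2, 0, the best is 9 at Light. Subgame-perfect outcome: (Light, A1) with payoffs (9, 8).

(Light, A1)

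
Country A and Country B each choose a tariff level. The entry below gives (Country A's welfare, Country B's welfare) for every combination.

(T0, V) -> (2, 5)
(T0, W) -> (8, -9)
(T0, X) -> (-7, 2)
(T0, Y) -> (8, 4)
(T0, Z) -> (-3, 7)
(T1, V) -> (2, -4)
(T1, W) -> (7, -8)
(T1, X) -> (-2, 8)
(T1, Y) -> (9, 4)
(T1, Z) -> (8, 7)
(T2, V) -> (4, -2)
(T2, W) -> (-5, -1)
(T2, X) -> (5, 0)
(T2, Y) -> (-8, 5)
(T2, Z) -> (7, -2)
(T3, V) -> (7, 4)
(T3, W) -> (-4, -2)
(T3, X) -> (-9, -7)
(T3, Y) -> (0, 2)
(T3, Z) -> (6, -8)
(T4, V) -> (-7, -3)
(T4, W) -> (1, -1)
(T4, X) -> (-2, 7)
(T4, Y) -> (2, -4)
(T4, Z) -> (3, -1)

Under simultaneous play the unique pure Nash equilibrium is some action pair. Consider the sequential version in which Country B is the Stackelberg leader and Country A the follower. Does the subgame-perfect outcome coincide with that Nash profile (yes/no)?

no

Work backward from Country A's decision.
- V: BR = T3, leader payoff 4.
- W: BR = T0, leader payoff -9.
- X: BR = T2, leader payoff 0.
- Y: BR = T1, leader payoff 4.
- Z: BR = T1, leader payoff 7.
Country B's induced payoffs are 4, -9, 0, 4, 7, so Country B commits to Z. Subgame-perfect outcome: (T1, Z) with payoffs (8, 7).
For the simultaneous game, intersect best replies.
Country A's best replies: V→T3; W→T0; X→T2; Y→T1; Z→T1.
Country B's best replies: T0→Z; T1→X; T2→Y; T3→V; T4→X.
The unique mutual best reply is (T3, V), giving (7, 4).
Sequential outcome (T1, Z) differs from the Nash profile (T3, V).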